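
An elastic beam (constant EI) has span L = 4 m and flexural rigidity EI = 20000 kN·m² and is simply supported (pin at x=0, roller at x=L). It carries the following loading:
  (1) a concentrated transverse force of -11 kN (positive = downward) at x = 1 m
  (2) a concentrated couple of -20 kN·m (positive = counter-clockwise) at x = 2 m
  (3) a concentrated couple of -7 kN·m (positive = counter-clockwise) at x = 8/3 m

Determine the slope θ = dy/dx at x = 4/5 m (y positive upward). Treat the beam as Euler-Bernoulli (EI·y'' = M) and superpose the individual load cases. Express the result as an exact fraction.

Load 1 — point force P=-11 kN at a=1 m (b=L-a=3):
  θ_1 = -Pb(L²-b²-3x²)/(6LEI)  [x≤a] = -(-11)·3·(4²-3²-3·(4/5)²)/(6·4·20000) = 1397/4000000 rad
Load 2 — applied couple M₀=-20 kN·m at a=2 m (b=L-a=2):
  θ_2 = (M₀x²/(2L)+C₁)/EI  [x≤a] with C₁=M₀(3b²-L²)/(6L)=10/3 = ((-20)·(4/5)²/(2·4)+(10/3))/20000 = 13/150000 rad
Load 3 — applied couple M₀=-7 kN·m at a=8/3 m (b=L-a=4/3):
  θ_3 = (M₀x²/(2L)+C₁)/EI  [x≤a] with C₁=M₀(3b²-L²)/(6L)=28/9 = ((-7)·(4/5)²/(2·4)+(28/9))/20000 = 287/2250000 rad
Superposition: θ = Σ θ_i = 4057/7200000 rad ≈ 0.000563 rad

θ(4/5) = 4057/7200000 rad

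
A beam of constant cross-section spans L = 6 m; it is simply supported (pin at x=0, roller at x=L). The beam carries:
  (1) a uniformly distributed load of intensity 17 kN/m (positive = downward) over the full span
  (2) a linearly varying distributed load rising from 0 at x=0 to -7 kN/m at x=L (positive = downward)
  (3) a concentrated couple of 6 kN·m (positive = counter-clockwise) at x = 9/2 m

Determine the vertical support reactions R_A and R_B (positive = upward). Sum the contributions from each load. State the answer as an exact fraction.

Load 1 — uniform load w=17 kN/m over full span:
  R_A = wL/2 = 17·6/2 = 51 kN
  R_B = wL/2 = 17·6/2 = 51 kN
Load 2 — triangular load w₀=-7 kN/m (0→w₀ over full span):
  R_A = w₀L/6 = (-7)·6/6 = -7 kN
  R_B = w₀L/3 = (-7)·6/3 = -14 kN
Load 3 — applied couple M₀=6 kN·m at a=9/2 m (b=L-a=3/2):
  R_A = M₀/L = 6/6 = 1 kN
  R_B = -M₀/L = -6/6 = -1 kN
Superposition: R_A = 45 kN, R_B = 36 kN

R_A = 45 kN, R_B = 36 kN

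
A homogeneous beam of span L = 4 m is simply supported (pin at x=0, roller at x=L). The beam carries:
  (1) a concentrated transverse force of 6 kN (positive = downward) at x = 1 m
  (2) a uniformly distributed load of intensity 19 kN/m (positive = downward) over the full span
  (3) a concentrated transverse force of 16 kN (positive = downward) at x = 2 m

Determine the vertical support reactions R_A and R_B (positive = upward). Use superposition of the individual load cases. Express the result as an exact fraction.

R_A = 101/2 kN, R_B = 95/2 kN

Load 1 — point force P=6 kN at a=1 m (b=L-a=3):
  R_A = Pb/L = 6·3/4 = 9/2 kN
  R_B = Pa/L = 6·1/4 = 3/2 kN
Load 2 — uniform load w=19 kN/m over full span:
  R_A = wL/2 = 19·4/2 = 38 kN
  R_B = wL/2 = 19·4/2 = 38 kN
Load 3 — point force P=16 kN at a=2 m (b=L-a=2):
  R_A = Pb/L = 16·2/4 = 8 kN
  R_B = Pa/L = 16·2/4 = 8 kN
Superposition: R_A = 101/2 kN, R_B = 95/2 kN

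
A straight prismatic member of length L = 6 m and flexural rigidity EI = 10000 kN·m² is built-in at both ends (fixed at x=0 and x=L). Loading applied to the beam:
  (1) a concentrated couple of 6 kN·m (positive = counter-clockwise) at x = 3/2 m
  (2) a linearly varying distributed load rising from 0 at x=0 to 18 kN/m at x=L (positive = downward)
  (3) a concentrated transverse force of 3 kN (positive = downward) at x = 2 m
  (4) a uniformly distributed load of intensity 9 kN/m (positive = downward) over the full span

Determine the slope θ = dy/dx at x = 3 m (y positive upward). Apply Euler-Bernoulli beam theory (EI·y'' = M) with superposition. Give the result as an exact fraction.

Load 1 — applied couple M₀=6 kN·m at a=3/2 m (b=L-a=9/2):
  θ_1 = (R_Ax²/2 - M_Ax - M₀(x-a))/EI  [x>a] with R_A=9/8, M_A=-9/8 = ((9/8)·3²/2 - (-9/8)·3 - 6·(3-(3/2)))/10000 = -9/160000 rad
Load 2 — triangular load w₀=18 kN/m (0→w₀ over full span):
  θ_2 = -w₀(2x(L-x)(L-2x)(x+2L)+x²(L-x)²)/(120LEI) = -18·(2·3·(6-3)·(6-2·3)·(3+2·6)+3²·(6-3)²)/(120·6·10000) = -81/400000 rad
Load 3 — point force P=3 kN at a=2 m (b=L-a=4):
  θ_3 = Pa²(L-x)(2bL-(3b+a)(L-x))/(2L³EI)  [x>a] = 3·2²·(6-3)·(2·4·6-(3·4+2)·(6-3))/(2·6³·10000) = 1/20000 rad
Load 4 — uniform load w=9 kN/m over full span:
  θ_4 = -wx(L-x)(L-2x)/(12EI) = -9·3·(6-3)·(6-2·3)/(12·10000) = 0 rad
Superposition: θ = Σ θ_i = -167/800000 rad ≈ -0.000209 rad

θ(3) = -167/800000 rad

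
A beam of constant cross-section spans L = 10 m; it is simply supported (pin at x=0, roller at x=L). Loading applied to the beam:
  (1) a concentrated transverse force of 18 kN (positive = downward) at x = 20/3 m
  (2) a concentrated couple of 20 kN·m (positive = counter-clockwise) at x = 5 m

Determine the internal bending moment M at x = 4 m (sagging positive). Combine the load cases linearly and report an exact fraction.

M(4) = 32 kN·m

Load 1 — point force P=18 kN at a=20/3 m (b=L-a=10/3):
  M_1 = Pbx/L  [x≤a] = 18·(10/3)·4/10 = 24 kN·m
Load 2 — applied couple M₀=20 kN·m at a=5 m (b=L-a=5):
  M_2 = M₀x/L  [x≤a] = 20·4/10 = 8 kN·m
Superposition: M = Σ M_i = 32 kN·m ≈ 32.000000 kN·m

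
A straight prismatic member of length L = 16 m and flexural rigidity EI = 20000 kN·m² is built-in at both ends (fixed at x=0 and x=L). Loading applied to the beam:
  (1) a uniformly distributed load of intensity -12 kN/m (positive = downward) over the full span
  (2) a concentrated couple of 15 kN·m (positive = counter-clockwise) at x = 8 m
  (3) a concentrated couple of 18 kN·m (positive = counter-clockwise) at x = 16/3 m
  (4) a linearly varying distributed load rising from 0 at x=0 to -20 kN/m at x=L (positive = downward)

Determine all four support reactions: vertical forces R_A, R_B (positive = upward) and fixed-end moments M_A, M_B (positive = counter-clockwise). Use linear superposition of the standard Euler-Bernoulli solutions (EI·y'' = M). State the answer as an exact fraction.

Load 1 — uniform load w=-12 kN/m over full span:
  R_A = wL/2 = (-12)·16/2 = -96 kN
  M_A = wL²/12 = (-12)·16²/12 = -256 kN·m
  R_B = wL/2 = (-12)·16/2 = -96 kN
  M_B = -wL²/12 = -(-12)·16²/12 = 256 kN·m
Load 2 — applied couple M₀=15 kN·m at a=8 m (b=L-a=8):
  R_A = 6M₀ab/L³ = 6·15·8·8/16³ = 45/32 kN
  M_A = M₀b(2a-b)/L² = 15·8·(2·8-8)/16² = 15/4 kN·m
  R_B = -6M₀ab/L³ = -6·15·8·8/16³ = -45/32 kN
  M_B = M₀a(2b-a)/L² = 15·8·(2·8-8)/16² = 15/4 kN·m
Load 3 — applied couple M₀=18 kN·m at a=16/3 m (b=L-a=32/3):
  R_A = 6M₀ab/L³ = 6·18·(16/3)·(32/3)/16³ = 3/2 kN
  M_A = M₀b(2a-b)/L² = 18·(32/3)·(2·(16/3)-(32/3))/16² = 0 kN·m
  R_B = -6M₀ab/L³ = -6·18·(16/3)·(32/3)/16³ = -3/2 kN
  M_B = M₀a(2b-a)/L² = 18·(16/3)·(2·(32/3)-(16/3))/16² = 6 kN·m
Load 4 — triangular load w₀=-20 kN/m (0→w₀ over full span):
  R_A = 3w₀L/20 = 3·(-20)·16/20 = -48 kN
  M_A = w₀L²/30 = (-20)·16²/30 = -512/3 kN·m
  R_B = 7w₀L/20 = 7·(-20)·16/20 = -112 kN
  M_B = -w₀L²/20 = -(-20)·16²/20 = 256 kN·m
Superposition: R_A = -4515/32 kN, M_A = -5075/12 kN·m, R_B = -6749/32 kN, M_B = 2087/4 kN·m

R_A = -4515/32 kN, M_A = -5075/12 kN·m, R_B = -6749/32 kN, M_B = 2087/4 kN·m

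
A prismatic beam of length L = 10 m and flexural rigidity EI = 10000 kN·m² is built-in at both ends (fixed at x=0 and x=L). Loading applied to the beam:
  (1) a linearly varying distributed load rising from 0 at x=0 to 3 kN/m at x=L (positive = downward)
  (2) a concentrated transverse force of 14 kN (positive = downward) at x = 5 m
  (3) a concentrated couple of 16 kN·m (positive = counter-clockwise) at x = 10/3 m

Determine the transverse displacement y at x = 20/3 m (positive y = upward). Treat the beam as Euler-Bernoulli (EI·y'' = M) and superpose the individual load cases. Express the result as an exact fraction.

y(20/3) = -137/19440 m

Load 1 — triangular load w₀=3 kN/m (0→w₀ over full span):
  y_1 = -w₀x²(L-x)²(x+2L)/(120LEI) = -3·(20/3)²·(10-(20/3))²·((20/3)+2·10)/(120·10·10000) = -4/1215 m
Load 2 — point force P=14 kN at a=5 m (b=L-a=5):
  y_2 = -Pa²(L-x)²(3bL-(3b+a)(L-x))/(6L³EI)  [x>a] = -14·5²·(10-(20/3))²·(3·5·10-(3·5+5)·(10-(20/3)))/(6·10³·10000) = -7/1296 m
Load 3 — applied couple M₀=16 kN·m at a=10/3 m (b=L-a=20/3):
  y_3 = (R_Ax³/6 - M_Ax²/2 - M₀(x-a)²/2)/EI  [x>a] with R_A=32/15, M_A=0 = ((32/15)·(20/3)³/6 - 0·(20/3)²/2 - 16·((20/3)-(10/3))²/2)/10000 = 2/1215 m
Superposition: y = Σ y_i = -137/19440 m ≈ -0.007047 m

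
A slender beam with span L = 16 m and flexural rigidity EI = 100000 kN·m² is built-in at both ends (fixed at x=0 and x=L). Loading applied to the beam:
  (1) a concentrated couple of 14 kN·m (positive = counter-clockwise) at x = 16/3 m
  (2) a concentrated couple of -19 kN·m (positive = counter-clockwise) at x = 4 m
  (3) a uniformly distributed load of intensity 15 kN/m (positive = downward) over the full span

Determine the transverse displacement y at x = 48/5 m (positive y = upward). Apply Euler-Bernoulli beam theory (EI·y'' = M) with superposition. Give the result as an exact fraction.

y(48/5) = -83599/3515625 m

Load 1 — applied couple M₀=14 kN·m at a=16/3 m (b=L-a=32/3):
  y_1 = (R_Ax³/6 - M_Ax²/2 - M₀(x-a)²/2)/EI  [x>a] with R_A=7/6, M_A=0 = ((7/6)·(48/5)³/6 - 0·(48/5)²/2 - 14·((48/5)-(16/3))²/2)/100000 = 1568/3515625 m
Load 2 — applied couple M₀=-19 kN·m at a=4 m (b=L-a=12):
  y_2 = (R_Ax³/6 - M_Ax²/2 - M₀(x-a)²/2)/EI  [x>a] with R_A=-171/128, M_A=57/16 = ((-171/128)·(48/5)³/6 - (57/16)·(48/5)²/2 - (-19)·((48/5)-4)²/2)/100000 = -247/390625 m
Load 3 — uniform load w=15 kN/m over full span:
  y_3 = -wx²(L-x)²/(24EI) = -15·(48/5)²·(16-(48/5))²/(24·100000) = -9216/390625 m
Superposition: y = Σ y_i = -83599/3515625 m ≈ -0.023779 m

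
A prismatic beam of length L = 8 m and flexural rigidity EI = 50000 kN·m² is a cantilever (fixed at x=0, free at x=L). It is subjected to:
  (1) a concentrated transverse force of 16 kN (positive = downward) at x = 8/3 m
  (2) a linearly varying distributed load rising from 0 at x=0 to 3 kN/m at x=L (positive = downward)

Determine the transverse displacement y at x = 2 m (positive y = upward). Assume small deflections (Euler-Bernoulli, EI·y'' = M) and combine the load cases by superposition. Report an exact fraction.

y(2) = -1761/500000 m

Load 1 — point force P=16 kN at a=8/3 m (b=L-a=16/3):
  y_1 = -Px²(3a-x)/(6EI)  [x≤a] = -16·2²·(3·(8/3)-2)/(6·50000) = -4/3125 m
Load 2 — triangular load w₀=3 kN/m (0→w₀ over full span):
  y_2 = (w₀Lx³/12-w₀L²x²/6-w₀x⁵/(120L))/EI = (3·8·2³/12-3·8²·2²/6-3·2⁵/(120·8))/50000 = -1121/500000 m
Superposition: y = Σ y_i = -1761/500000 m ≈ -0.003522 m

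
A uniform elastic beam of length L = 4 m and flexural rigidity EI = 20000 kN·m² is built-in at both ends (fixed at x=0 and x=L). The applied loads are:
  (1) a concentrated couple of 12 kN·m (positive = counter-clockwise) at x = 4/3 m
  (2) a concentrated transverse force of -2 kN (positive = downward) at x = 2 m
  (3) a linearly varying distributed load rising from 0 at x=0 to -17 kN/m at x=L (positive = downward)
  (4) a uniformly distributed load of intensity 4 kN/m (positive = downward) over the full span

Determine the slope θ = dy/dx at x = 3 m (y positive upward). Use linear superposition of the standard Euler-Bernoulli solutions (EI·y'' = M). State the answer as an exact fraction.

θ(3) = -777/3200000 rad

Load 1 — applied couple M₀=12 kN·m at a=4/3 m (b=L-a=8/3):
  θ_1 = (R_Ax²/2 - M_Ax - M₀(x-a))/EI  [x>a] with R_A=4, M_A=0 = (4·3²/2 - 0·3 - 12·(3-(4/3)))/20000 = -1/10000 rad
Load 2 — point force P=-2 kN at a=2 m (b=L-a=2):
  θ_2 = Pa²(L-x)(2bL-(3b+a)(L-x))/(2L³EI)  [x>a] = (-2)·2²·(4-3)·(2·2·4-(3·2+2)·(4-3))/(2·4³·20000) = -1/40000 rad
Load 3 — triangular load w₀=-17 kN/m (0→w₀ over full span):
  θ_3 = -w₀(2x(L-x)(L-2x)(x+2L)+x²(L-x)²)/(120LEI) = -(-17)·(2·3·(4-3)·(4-2·3)·(3+2·4)+3²·(4-3)²)/(120·4·20000) = -697/3200000 rad
Load 4 — uniform load w=4 kN/m over full span:
  θ_4 = -wx(L-x)(L-2x)/(12EI) = -4·3·(4-3)·(4-2·3)/(12·20000) = 1/10000 rad
Superposition: θ = Σ θ_i = -777/3200000 rad ≈ -0.000243 rad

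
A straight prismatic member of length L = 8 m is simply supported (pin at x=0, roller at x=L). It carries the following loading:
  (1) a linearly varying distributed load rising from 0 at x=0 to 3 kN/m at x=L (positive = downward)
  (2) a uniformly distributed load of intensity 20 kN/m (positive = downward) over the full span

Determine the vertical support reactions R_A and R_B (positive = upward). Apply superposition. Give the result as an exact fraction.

R_A = 84 kN, R_B = 88 kN

Load 1 — triangular load w₀=3 kN/m (0→w₀ over full span):
  R_A = w₀L/6 = 3·8/6 = 4 kN
  R_B = w₀L/3 = 3·8/3 = 8 kN
Load 2 — uniform load w=20 kN/m over full span:
  R_A = wL/2 = 20·8/2 = 80 kN
  R_B = wL/2 = 20·8/2 = 80 kN
Superposition: R_A = 84 kN, R_B = 88 kN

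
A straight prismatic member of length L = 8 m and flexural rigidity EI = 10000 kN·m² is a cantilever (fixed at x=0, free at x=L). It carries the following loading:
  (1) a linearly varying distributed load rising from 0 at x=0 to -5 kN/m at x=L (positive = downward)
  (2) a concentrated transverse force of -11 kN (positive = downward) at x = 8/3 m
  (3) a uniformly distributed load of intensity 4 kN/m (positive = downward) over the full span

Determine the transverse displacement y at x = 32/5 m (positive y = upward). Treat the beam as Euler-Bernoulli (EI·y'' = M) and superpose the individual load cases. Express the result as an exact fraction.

Load 1 — triangular load w₀=-5 kN/m (0→w₀ over full span):
  y_1 = (w₀Lx³/12-w₀L²x²/6-w₀x⁵/(120L))/EI = ((-5)·8·(32/5)³/12-(-5)·8²·(32/5)²/6-(-5)·(32/5)⁵/(120·8))/10000 = 800768/5859375 m
Load 2 — point force P=-11 kN at a=8/3 m (b=L-a=16/3):
  y_2 = -Pa²(3x-a)/(6EI)  [x>a] = -(-11)·(8/3)²·(3·(32/5)-(8/3))/(6·10000) = 5456/253125 m
Load 3 — uniform load w=4 kN/m over full span:
  y_3 = -wx²(x²-4Lx+6L²)/(24EI) = -4·(32/5)²·((32/5)²-4·8·(32/5)+6·8²)/(24·10000) = -176128/1171875 m
Superposition: y = Σ y_i = 1253456/158203125 m ≈ 0.007923 m

y(32/5) = 1253456/158203125 m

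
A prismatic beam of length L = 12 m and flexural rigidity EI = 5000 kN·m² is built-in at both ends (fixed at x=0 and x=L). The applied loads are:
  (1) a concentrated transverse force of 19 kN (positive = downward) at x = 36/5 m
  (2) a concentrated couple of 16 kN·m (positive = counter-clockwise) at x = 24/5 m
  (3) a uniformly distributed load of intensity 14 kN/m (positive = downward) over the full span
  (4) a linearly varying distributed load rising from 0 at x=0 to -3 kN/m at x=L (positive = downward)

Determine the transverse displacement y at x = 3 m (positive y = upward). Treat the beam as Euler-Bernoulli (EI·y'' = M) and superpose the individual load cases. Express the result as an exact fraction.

Load 1 — point force P=19 kN at a=36/5 m (b=L-a=24/5):
  y_1 = -Pb²x²(3aL-(3a+b)x)/(6L³EI)  [x≤a] = -19·(24/5)²·3²·(3·(36/5)·12-(3·(36/5)+(24/5))·3)/(6·12³·5000) = -171/12500 m
Load 2 — applied couple M₀=16 kN·m at a=24/5 m (b=L-a=36/5):
  y_2 = (R_Ax³/6 - M_Ax²/2)/EI  [x≤a] with R_A=48/25, M_A=48/25 = ((48/25)·3³/6 - (48/25)·3²/2)/5000 = 0 m
Load 3 — uniform load w=14 kN/m over full span:
  y_3 = -wx²(L-x)²/(24EI) = -14·3²·(12-3)²/(24·5000) = -1701/20000 m
Load 4 — triangular load w₀=-3 kN/m (0→w₀ over full span):
  y_4 = -w₀x²(L-x)²(x+2L)/(120LEI) = -(-3)·3²·(12-3)²·(3+2·12)/(120·12·5000) = 6561/800000 m
Superposition: y = Σ y_i = -72423/800000 m ≈ -0.090529 m

y(3) = -72423/800000 m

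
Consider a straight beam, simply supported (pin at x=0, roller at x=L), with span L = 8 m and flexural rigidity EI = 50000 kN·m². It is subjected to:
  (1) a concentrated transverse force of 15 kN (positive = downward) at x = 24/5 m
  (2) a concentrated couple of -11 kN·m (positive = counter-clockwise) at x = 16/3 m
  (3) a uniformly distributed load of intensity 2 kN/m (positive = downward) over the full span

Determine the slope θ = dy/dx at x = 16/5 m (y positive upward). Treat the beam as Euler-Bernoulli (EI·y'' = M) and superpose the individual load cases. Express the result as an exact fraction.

θ(16/5) = -4631/7031250 rad

Load 1 — point force P=15 kN at a=24/5 m (b=L-a=16/5):
  θ_1 = -Pb(L²-b²-3x²)/(6LEI)  [x≤a] = -15·(16/5)·(8²-(16/5)²-3·(16/5)²)/(6·8·50000) = -36/78125 rad
Load 2 — applied couple M₀=-11 kN·m at a=16/3 m (b=L-a=8/3):
  θ_2 = (M₀x²/(2L)+C₁)/EI  [x≤a] with C₁=M₀(3b²-L²)/(6L)=88/9 = ((-11)·(16/5)²/(2·8)+(88/9))/50000 = 77/1406250 rad
Load 3 — uniform load w=2 kN/m over full span:
  θ_3 = -w(L³-6Lx²+4x³)/(24EI) = -2·(8³-6·8·(16/5)²+4·(16/5)³)/(24·50000) = -296/1171875 rad
Superposition: θ = Σ θ_i = -4631/7031250 rad ≈ -0.000659 rad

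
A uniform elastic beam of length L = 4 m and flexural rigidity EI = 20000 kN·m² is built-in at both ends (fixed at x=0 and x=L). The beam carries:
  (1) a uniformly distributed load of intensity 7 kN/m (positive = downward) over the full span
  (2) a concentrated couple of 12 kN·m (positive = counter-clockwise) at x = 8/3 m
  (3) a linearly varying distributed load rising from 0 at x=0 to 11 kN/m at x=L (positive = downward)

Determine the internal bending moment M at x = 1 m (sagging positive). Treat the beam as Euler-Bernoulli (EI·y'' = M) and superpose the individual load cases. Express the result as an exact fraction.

Load 1 — uniform load w=7 kN/m over full span:
  M_1 = wLx/2 - wL²/12 - wx²/2 = 7·4·1/2 - 7·4²/12 - 7·1²/2 = 7/6 kN·m
Load 2 — applied couple M₀=12 kN·m at a=8/3 m (b=L-a=4/3):
  M_2 = R_Ax - M_A  [x≤a] with R_A=4, M_A=4 = 4·1 - 4 = 0 kN·m
Load 3 — triangular load w₀=11 kN/m (0→w₀ over full span):
  M_3 = 3w₀Lx/20 - w₀L²/30 - w₀x³/(6L) = 3·11·4·1/20 - 11·4²/30 - 11·1³/(6·4) = 11/40 kN·m
Superposition: M = Σ M_i = 173/120 kN·m ≈ 1.441667 kN·m

M(1) = 173/120 kN·m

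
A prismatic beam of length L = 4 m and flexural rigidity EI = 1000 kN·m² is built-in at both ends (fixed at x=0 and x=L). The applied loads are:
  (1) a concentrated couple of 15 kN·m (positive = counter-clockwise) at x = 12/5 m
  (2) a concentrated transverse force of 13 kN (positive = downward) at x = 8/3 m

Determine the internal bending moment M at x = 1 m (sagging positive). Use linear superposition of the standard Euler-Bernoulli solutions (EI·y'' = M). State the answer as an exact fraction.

Load 1 — applied couple M₀=15 kN·m at a=12/5 m (b=L-a=8/5):
  M_1 = R_Ax - M_A  [x≤a] with R_A=27/5, M_A=24/5 = (27/5)·1 - (24/5) = 3/5 kN·m
Load 2 — point force P=13 kN at a=8/3 m (b=L-a=4/3):
  M_2 = Pb²(3a+b)x/L³ - Pab²/L²  [x≤a] = 13·(4/3)²·(3·(8/3)+(4/3))·1/4³ - 13·(8/3)·(4/3)²/4² = -13/27 kN·m
Superposition: M = Σ M_i = 16/135 kN·m ≈ 0.118519 kN·m

M(1) = 16/135 kN·m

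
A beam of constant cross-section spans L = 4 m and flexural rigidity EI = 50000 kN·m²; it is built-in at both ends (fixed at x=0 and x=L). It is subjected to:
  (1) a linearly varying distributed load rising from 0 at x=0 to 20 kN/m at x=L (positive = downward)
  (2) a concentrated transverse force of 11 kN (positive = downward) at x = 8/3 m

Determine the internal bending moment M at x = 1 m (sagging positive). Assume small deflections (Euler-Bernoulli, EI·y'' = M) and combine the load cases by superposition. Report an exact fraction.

M(1) = 5/54 kN·m

Load 1 — triangular load w₀=20 kN/m (0→w₀ over full span):
  M_1 = 3w₀Lx/20 - w₀L²/30 - w₀x³/(6L) = 3·20·4·1/20 - 20·4²/30 - 20·1³/(6·4) = 1/2 kN·m
Load 2 — point force P=11 kN at a=8/3 m (b=L-a=4/3):
  M_2 = Pb²(3a+b)x/L³ - Pab²/L²  [x≤a] = 11·(4/3)²·(3·(8/3)+(4/3))·1/4³ - 11·(8/3)·(4/3)²/4² = -11/27 kN·m
Superposition: M = Σ M_i = 5/54 kN·m ≈ 0.092593 kN·m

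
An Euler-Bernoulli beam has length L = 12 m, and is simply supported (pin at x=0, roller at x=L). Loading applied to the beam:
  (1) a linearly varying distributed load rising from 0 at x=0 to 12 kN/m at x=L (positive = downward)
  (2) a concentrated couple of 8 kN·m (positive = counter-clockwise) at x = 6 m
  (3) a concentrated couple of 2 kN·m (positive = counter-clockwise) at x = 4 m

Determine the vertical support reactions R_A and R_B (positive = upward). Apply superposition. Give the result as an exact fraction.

Load 1 — triangular load w₀=12 kN/m (0→w₀ over full span):
  R_A = w₀L/6 = 12·12/6 = 24 kN
  R_B = w₀L/3 = 12·12/3 = 48 kN
Load 2 — applied couple M₀=8 kN·m at a=6 m (b=L-a=6):
  R_A = M₀/L = 8/12 = 2/3 kN
  R_B = -M₀/L = -8/12 = -2/3 kN
Load 3 — applied couple M₀=2 kN·m at a=4 m (b=L-a=8):
  R_A = M₀/L = 2/12 = 1/6 kN
  R_B = -M₀/L = -2/12 = -1/6 kN
Superposition: R_A = 149/6 kN, R_B = 283/6 kN

R_A = 149/6 kN, R_B = 283/6 kN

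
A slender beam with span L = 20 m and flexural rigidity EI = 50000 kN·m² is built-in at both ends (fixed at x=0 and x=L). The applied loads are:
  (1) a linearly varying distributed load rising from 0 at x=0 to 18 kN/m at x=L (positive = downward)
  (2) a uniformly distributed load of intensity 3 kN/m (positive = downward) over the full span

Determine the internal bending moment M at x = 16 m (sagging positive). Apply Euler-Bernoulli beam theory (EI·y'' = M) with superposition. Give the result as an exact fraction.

Load 1 — triangular load w₀=18 kN/m (0→w₀ over full span):
  M_1 = 3w₀Lx/20 - w₀L²/30 - w₀x³/(6L) = 3·18·20·16/20 - 18·20²/30 - 18·16³/(6·20) = 48/5 kN·m
Load 2 — uniform load w=3 kN/m over full span:
  M_2 = wLx/2 - wL²/12 - wx²/2 = 3·20·16/2 - 3·20²/12 - 3·16²/2 = -4 kN·m
Superposition: M = Σ M_i = 28/5 kN·m ≈ 5.600000 kN·m

M(16) = 28/5 kN·m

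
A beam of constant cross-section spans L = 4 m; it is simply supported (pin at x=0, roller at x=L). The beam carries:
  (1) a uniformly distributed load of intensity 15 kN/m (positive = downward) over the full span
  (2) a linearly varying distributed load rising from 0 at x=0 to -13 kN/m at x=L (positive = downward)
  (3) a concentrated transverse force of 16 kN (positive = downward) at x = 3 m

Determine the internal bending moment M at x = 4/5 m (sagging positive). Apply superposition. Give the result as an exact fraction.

M(4/5) = 1968/125 kN·m

Load 1 — uniform load w=15 kN/m over full span:
  M_1 = wx(L-x)/2 = 15·(4/5)·(4-(4/5))/2 = 96/5 kN·m
Load 2 — triangular load w₀=-13 kN/m (0→w₀ over full span):
  M_2 = w₀Lx/6 - w₀x³/(6L) = (-13)·4·(4/5)/6 - (-13)·(4/5)³/(6·4) = -832/125 kN·m
Load 3 — point force P=16 kN at a=3 m (b=L-a=1):
  M_3 = Pbx/L  [x≤a] = 16·1·(4/5)/4 = 16/5 kN·m
Superposition: M = Σ M_i = 1968/125 kN·m ≈ 15.744000 kN·m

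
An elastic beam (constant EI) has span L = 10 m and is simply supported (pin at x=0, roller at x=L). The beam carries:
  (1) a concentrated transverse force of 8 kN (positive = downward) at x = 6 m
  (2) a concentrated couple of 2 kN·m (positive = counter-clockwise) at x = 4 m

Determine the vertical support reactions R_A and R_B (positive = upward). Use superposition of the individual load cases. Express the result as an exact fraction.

R_A = 17/5 kN, R_B = 23/5 kN

Load 1 — point force P=8 kN at a=6 m (b=L-a=4):
  R_A = Pb/L = 8·4/10 = 16/5 kN
  R_B = Pa/L = 8·6/10 = 24/5 kN
Load 2 — applied couple M₀=2 kN·m at a=4 m (b=L-a=6):
  R_A = M₀/L = 2/10 = 1/5 kN
  R_B = -M₀/L = -2/10 = -1/5 kN
Superposition: R_A = 17/5 kN, R_B = 23/5 kN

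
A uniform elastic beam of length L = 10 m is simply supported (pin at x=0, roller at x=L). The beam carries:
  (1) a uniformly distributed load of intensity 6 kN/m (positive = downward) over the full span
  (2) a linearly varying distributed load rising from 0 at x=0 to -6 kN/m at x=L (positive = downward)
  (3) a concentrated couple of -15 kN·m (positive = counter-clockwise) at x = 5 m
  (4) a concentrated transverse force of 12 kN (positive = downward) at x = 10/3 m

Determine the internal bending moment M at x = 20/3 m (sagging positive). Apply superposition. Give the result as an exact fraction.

Load 1 — uniform load w=6 kN/m over full span:
  M_1 = wx(L-x)/2 = 6·(20/3)·(10-(20/3))/2 = 200/3 kN·m
Load 2 — triangular load w₀=-6 kN/m (0→w₀ over full span):
  M_2 = w₀Lx/6 - w₀x³/(6L) = (-6)·10·(20/3)/6 - (-6)·(20/3)³/(6·10) = -1000/27 kN·m
Load 3 — applied couple M₀=-15 kN·m at a=5 m (b=L-a=5):
  M_3 = M₀x/L - M₀  [x>a] = (-15)·(20/3)/10 - (-15) = 5 kN·m
Load 4 — point force P=12 kN at a=10/3 m (b=L-a=20/3):
  M_4 = Pa(L-x)/L  [x>a] = 12·(10/3)·(10-(20/3))/10 = 40/3 kN·m
Superposition: M = Σ M_i = 1295/27 kN·m ≈ 47.962963 kN·m

M(20/3) = 1295/27 kN·m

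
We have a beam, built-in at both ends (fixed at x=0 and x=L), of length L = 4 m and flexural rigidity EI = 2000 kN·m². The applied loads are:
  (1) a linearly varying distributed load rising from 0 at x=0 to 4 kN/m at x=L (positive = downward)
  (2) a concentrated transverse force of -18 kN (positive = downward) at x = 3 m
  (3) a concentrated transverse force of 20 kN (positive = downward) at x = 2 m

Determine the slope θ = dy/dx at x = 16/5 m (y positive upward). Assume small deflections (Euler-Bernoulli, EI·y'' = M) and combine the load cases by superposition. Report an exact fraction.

θ(16/5) = 4973/3750000 rad

Load 1 — triangular load w₀=4 kN/m (0→w₀ over full span):
  θ_1 = -w₀(2x(L-x)(L-2x)(x+2L)+x²(L-x)²)/(120LEI) = -4·(2·(16/5)·(4-(16/5))·(4-2·(16/5))·((16/5)+2·4)+(16/5)²·(4-(16/5))²)/(120·4·2000) = 128/234375 rad
Load 2 — point force P=-18 kN at a=3 m (b=L-a=1):
  θ_2 = Pa²(L-x)(2bL-(3b+a)(L-x))/(2L³EI)  [x>a] = (-18)·3²·(4-(16/5))·(2·1·4-(3·1+3)·(4-(16/5)))/(2·4³·2000) = -81/50000 rad
Load 3 — point force P=20 kN at a=2 m (b=L-a=2):
  θ_3 = Pa²(L-x)(2bL-(3b+a)(L-x))/(2L³EI)  [x>a] = 20·2²·(4-(16/5))·(2·2·4-(3·2+2)·(4-(16/5)))/(2·4³·2000) = 3/1250 rad
Superposition: θ = Σ θ_i = 4973/3750000 rad ≈ 0.001326 rad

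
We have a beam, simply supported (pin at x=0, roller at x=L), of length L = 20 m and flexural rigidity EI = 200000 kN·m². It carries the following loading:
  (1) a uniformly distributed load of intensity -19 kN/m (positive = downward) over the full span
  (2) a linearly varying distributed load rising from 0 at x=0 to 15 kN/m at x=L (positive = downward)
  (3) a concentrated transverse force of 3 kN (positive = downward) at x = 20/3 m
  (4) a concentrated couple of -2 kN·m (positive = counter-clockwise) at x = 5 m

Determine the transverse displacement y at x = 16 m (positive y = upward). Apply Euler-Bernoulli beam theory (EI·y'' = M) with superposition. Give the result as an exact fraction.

Load 1 — uniform load w=-19 kN/m over full span:
  y_1 = -wx(L³-2Lx²+x³)/(24EI) = -(-19)·16·(20³-2·20·16²+16³)/(24·200000) = 1102/9375 m
Load 2 — triangular load w₀=15 kN/m (0→w₀ over full span):
  y_2 = -w₀x(7L⁴-10L²x²+3x⁴)/(360LEI) = -15·16·(7·20⁴-10·20²·16²+3·16⁴)/(360·20·200000) = -762/15625 m
Load 3 — point force P=3 kN at a=20/3 m (b=L-a=40/3):
  y_3 = -Pa(L-x)(2Lx-a²-x²)/(6LEI)  [x>a] = -3·(20/3)·(20-16)·(2·20·16-(20/3)²-16²)/(6·20·200000) = -191/168750 m
Load 4 — applied couple M₀=-2 kN·m at a=5 m (b=L-a=15):
  y_4 = (M₀x³/(6L)-M₀(x-a)²/2+C₁x)/EI  [x>a] with C₁=M₀(3b²-L²)/(6L)=-55/12 = ((-2)·16³/(6·20)-(-2)·(16-5)²/2+(-55/12)·16)/200000 = -103/1000000 m
Superposition: y = Σ y_i = 1823683/27000000 m ≈ 0.067544 m

y(16) = 1823683/27000000 m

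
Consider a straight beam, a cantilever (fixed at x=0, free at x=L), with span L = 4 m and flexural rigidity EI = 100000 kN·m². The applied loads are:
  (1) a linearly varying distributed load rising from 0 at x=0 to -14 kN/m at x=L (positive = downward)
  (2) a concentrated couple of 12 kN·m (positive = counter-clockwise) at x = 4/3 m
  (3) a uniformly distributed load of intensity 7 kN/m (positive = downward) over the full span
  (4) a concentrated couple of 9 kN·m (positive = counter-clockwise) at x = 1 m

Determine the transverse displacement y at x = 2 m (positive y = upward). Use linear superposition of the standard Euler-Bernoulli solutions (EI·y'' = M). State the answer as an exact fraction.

Load 1 — triangular load w₀=-14 kN/m (0→w₀ over full span):
  y_1 = (w₀Lx³/12-w₀L²x²/6-w₀x⁵/(120L))/EI = ((-14)·4·2³/12-(-14)·4²·2²/6-(-14)·2⁵/(120·4))/100000 = 847/750000 m
Load 2 — applied couple M₀=12 kN·m at a=4/3 m (b=L-a=8/3):
  y_2 = M₀a(2x-a)/(2EI)  [x>a] = 12·(4/3)·(2·2-(4/3))/(2·100000) = 2/9375 m
Load 3 — uniform load w=7 kN/m over full span:
  y_3 = -wx²(x²-4Lx+6L²)/(24EI) = -7·2²·(2²-4·4·2+6·4²)/(24·100000) = -119/150000 m
Load 4 — applied couple M₀=9 kN·m at a=1 m (b=L-a=3):
  y_4 = M₀a(2x-a)/(2EI)  [x>a] = 9·1·(2·2-1)/(2·100000) = 27/200000 m
Superposition: y = Σ y_i = 2053/3000000 m ≈ 0.000684 m

y(2) = 2053/3000000 m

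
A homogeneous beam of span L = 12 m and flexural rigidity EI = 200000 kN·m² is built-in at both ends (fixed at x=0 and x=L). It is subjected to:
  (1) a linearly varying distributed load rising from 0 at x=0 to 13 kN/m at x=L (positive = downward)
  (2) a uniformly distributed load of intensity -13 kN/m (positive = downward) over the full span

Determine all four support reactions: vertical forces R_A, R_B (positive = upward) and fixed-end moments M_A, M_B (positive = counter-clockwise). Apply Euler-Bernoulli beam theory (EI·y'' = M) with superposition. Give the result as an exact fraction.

R_A = -273/5 kN, M_A = -468/5 kN·m, R_B = -117/5 kN, M_B = 312/5 kN·m

Load 1 — triangular load w₀=13 kN/m (0→w₀ over full span):
  R_A = 3w₀L/20 = 3·13·12/20 = 117/5 kN
  M_A = w₀L²/30 = 13·12²/30 = 312/5 kN·m
  R_B = 7w₀L/20 = 7·13·12/20 = 273/5 kN
  M_B = -w₀L²/20 = -13·12²/20 = -468/5 kN·m
Load 2 — uniform load w=-13 kN/m over full span:
  R_A = wL/2 = (-13)·12/2 = -78 kN
  M_A = wL²/12 = (-13)·12²/12 = -156 kN·m
  R_B = wL/2 = (-13)·12/2 = -78 kN
  M_B = -wL²/12 = -(-13)·12²/12 = 156 kN·m
Superposition: R_A = -273/5 kN, M_A = -468/5 kN·m, R_B = -117/5 kN, M_B = 312/5 kN·m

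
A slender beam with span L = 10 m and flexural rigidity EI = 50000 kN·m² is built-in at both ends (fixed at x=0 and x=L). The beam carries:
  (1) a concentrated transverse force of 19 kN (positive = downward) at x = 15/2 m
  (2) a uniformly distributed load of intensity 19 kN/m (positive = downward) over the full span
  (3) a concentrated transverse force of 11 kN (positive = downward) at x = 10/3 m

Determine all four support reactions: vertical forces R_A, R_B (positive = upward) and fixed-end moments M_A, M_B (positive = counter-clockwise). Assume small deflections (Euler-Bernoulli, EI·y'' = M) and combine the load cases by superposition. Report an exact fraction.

Load 1 — point force P=19 kN at a=15/2 m (b=L-a=5/2):
  R_A = Pb²(3a+b)/L³ = 19·(5/2)²·(3·(15/2)+(5/2))/10³ = 95/32 kN
  M_A = Pab²/L² = 19·(15/2)·(5/2)²/10² = 285/32 kN·m
  R_B = Pa²(a+3b)/L³ = 19·(15/2)²·((15/2)+3·(5/2))/10³ = 513/32 kN
  M_B = -Pa²b/L² = -19·(15/2)²·(5/2)/10² = -855/32 kN·m
Load 2 — uniform load w=19 kN/m over full span:
  R_A = wL/2 = 19·10/2 = 95 kN
  M_A = wL²/12 = 19·10²/12 = 475/3 kN·m
  R_B = wL/2 = 19·10/2 = 95 kN
  M_B = -wL²/12 = -19·10²/12 = -475/3 kN·m
Load 3 — point force P=11 kN at a=10/3 m (b=L-a=20/3):
  R_A = Pb²(3a+b)/L³ = 11·(20/3)²·(3·(10/3)+(20/3))/10³ = 220/27 kN
  M_A = Pab²/L² = 11·(10/3)·(20/3)²/10² = 440/27 kN·m
  R_B = Pa²(a+3b)/L³ = 11·(10/3)²·((10/3)+3·(20/3))/10³ = 77/27 kN
  M_B = -Pa²b/L² = -11·(10/3)²·(20/3)/10² = -220/27 kN·m
Superposition: R_A = 91685/864 kN, M_A = 158575/864 kN·m, R_B = 98395/864 kN, M_B = -166925/864 kN·m

R_A = 91685/864 kN, M_A = 158575/864 kN·m, R_B = 98395/864 kN, M_B = -166925/864 kN·m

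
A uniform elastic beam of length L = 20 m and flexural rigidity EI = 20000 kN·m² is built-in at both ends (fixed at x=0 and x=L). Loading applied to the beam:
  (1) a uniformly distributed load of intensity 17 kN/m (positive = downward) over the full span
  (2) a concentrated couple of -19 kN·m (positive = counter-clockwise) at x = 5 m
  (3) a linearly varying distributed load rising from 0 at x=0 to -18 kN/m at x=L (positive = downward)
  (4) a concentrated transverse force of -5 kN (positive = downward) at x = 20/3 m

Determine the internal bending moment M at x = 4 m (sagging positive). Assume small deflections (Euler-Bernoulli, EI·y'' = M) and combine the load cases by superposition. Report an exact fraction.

Load 1 — uniform load w=17 kN/m over full span:
  M_1 = wLx/2 - wL²/12 - wx²/2 = 17·20·4/2 - 17·20²/12 - 17·4²/2 = -68/3 kN·m
Load 2 — applied couple M₀=-19 kN·m at a=5 m (b=L-a=15):
  M_2 = R_Ax - M_A  [x≤a] with R_A=-171/160, M_A=57/16 = (-171/160)·4 - (57/16) = -627/80 kN·m
Load 3 — triangular load w₀=-18 kN/m (0→w₀ over full span):
  M_3 = 3w₀Lx/20 - w₀L²/30 - w₀x³/(6L) = 3·(-18)·20·4/20 - (-18)·20²/30 - (-18)·4³/(6·20) = 168/5 kN·m
Load 4 — point force P=-5 kN at a=20/3 m (b=L-a=40/3):
  M_4 = Pb²(3a+b)x/L³ - Pab²/L²  [x≤a] = (-5)·(40/3)²·(3·(20/3)+(40/3))·4/20³ - (-5)·(20/3)·(40/3)²/20² = 0 kN·m
Superposition: M = Σ M_i = 743/240 kN·m ≈ 3.095833 kN·m

M(4) = 743/240 kN·m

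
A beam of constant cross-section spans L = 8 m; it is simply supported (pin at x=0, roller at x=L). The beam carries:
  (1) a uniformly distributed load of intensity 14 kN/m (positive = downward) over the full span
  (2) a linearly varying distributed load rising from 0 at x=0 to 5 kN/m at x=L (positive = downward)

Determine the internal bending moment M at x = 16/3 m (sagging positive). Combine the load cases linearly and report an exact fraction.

M(16/3) = 9664/81 kN·m

Load 1 — uniform load w=14 kN/m over full span:
  M_1 = wx(L-x)/2 = 14·(16/3)·(8-(16/3))/2 = 896/9 kN·m
Load 2 — triangular load w₀=5 kN/m (0→w₀ over full span):
  M_2 = w₀Lx/6 - w₀x³/(6L) = 5·8·(16/3)/6 - 5·(16/3)³/(6·8) = 1600/81 kN·m
Superposition: M = Σ M_i = 9664/81 kN·m ≈ 119.308642 kN·m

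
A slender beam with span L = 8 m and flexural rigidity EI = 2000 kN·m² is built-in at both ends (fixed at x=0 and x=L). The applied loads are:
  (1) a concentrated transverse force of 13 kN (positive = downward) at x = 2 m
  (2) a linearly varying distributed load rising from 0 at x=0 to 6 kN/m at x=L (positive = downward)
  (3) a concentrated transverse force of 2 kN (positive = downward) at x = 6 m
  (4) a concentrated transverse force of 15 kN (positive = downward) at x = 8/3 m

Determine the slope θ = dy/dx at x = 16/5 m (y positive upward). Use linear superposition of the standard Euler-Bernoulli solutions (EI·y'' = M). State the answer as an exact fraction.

Load 1 — point force P=13 kN at a=2 m (b=L-a=6):
  θ_1 = Pa²(L-x)(2bL-(3b+a)(L-x))/(2L³EI)  [x>a] = 13·2²·(8-(16/5))·(2·6·8-(3·6+2)·(8-(16/5)))/(2·8³·2000) = 0 rad
Load 2 — triangular load w₀=6 kN/m (0→w₀ over full span):
  θ_2 = -w₀(2x(L-x)(L-2x)(x+2L)+x²(L-x)²)/(120LEI) = -6·(2·(16/5)·(8-(16/5))·(8-2·(16/5))·((16/5)+2·8)+(16/5)²·(8-(16/5))²)/(120·8·2000) = -288/78125 rad
Load 3 — point force P=2 kN at a=6 m (b=L-a=2):
  θ_3 = -Pb²x(2aL-(3a+b)x)/(2L³EI)  [x≤a] = -2·2²·(16/5)·(2·6·8-(3·6+2)·(16/5))/(2·8³·2000) = -1/2500 rad
Load 4 — point force P=15 kN at a=8/3 m (b=L-a=16/3):
  θ_4 = Pa²(L-x)(2bL-(3b+a)(L-x))/(2L³EI)  [x>a] = 15·(8/3)²·(8-(16/5))·(2·(16/3)·8-(3·(16/3)+(8/3))·(8-(16/5)))/(2·8³·2000) = -2/1875 rad
Superposition: θ = Σ θ_i = -4831/937500 rad ≈ -0.005153 rad

θ(16/5) = -4831/937500 rad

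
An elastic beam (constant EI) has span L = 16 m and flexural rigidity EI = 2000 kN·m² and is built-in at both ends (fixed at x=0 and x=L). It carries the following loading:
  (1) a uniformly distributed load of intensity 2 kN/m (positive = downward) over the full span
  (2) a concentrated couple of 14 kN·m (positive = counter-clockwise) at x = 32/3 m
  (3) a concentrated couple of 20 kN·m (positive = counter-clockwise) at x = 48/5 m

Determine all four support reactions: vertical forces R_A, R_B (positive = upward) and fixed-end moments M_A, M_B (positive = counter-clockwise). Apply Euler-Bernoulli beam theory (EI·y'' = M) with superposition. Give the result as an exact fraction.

R_A = 569/30 kN, M_A = 806/15 kN·m, R_B = 391/30 kN, M_B = -604/15 kN·m

Load 1 — uniform load w=2 kN/m over full span:
  R_A = wL/2 = 2·16/2 = 16 kN
  M_A = wL²/12 = 2·16²/12 = 128/3 kN·m
  R_B = wL/2 = 2·16/2 = 16 kN
  M_B = -wL²/12 = -2·16²/12 = -128/3 kN·m
Load 2 — applied couple M₀=14 kN·m at a=32/3 m (b=L-a=16/3):
  R_A = 6M₀ab/L³ = 6·14·(32/3)·(16/3)/16³ = 7/6 kN
  M_A = M₀b(2a-b)/L² = 14·(16/3)·(2·(32/3)-(16/3))/16² = 14/3 kN·m
  R_B = -6M₀ab/L³ = -6·14·(32/3)·(16/3)/16³ = -7/6 kN
  M_B = M₀a(2b-a)/L² = 14·(32/3)·(2·(16/3)-(32/3))/16² = 0 kN·m
Load 3 — applied couple M₀=20 kN·m at a=48/5 m (b=L-a=32/5):
  R_A = 6M₀ab/L³ = 6·20·(48/5)·(32/5)/16³ = 9/5 kN
  M_A = M₀b(2a-b)/L² = 20·(32/5)·(2·(48/5)-(32/5))/16² = 32/5 kN·m
  R_B = -6M₀ab/L³ = -6·20·(48/5)·(32/5)/16³ = -9/5 kN
  M_B = M₀a(2b-a)/L² = 20·(48/5)·(2·(32/5)-(48/5))/16² = 12/5 kN·m
Superposition: R_A = 569/30 kN, M_A = 806/15 kN·m, R_B = 391/30 kN, M_B = -604/15 kN·m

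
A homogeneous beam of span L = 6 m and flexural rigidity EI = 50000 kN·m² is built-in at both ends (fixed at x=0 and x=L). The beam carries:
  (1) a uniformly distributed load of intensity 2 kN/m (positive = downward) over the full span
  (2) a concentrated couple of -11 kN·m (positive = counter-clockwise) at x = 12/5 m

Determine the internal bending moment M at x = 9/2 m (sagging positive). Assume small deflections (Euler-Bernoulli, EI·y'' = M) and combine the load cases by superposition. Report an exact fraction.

Load 1 — uniform load w=2 kN/m over full span:
  M_1 = wLx/2 - wL²/12 - wx²/2 = 2·6·(9/2)/2 - 2·6²/12 - 2·(9/2)²/2 = 3/4 kN·m
Load 2 — applied couple M₀=-11 kN·m at a=12/5 m (b=L-a=18/5):
  M_2 = R_Ax - M_A - M₀  [x>a] with R_A=-66/25, M_A=-33/25 = (-66/25)·(9/2) - (-33/25) - (-11) = 11/25 kN·m
Superposition: M = Σ M_i = 119/100 kN·m ≈ 1.190000 kN·m

M(9/2) = 119/100 kN·m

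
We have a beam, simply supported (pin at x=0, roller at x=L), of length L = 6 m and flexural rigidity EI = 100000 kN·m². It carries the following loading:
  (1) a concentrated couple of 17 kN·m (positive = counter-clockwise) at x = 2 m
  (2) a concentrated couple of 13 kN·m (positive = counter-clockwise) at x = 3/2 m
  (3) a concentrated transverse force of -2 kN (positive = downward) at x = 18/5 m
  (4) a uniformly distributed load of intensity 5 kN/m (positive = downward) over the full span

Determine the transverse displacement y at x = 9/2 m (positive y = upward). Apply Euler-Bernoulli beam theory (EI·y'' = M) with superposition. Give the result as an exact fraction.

Load 1 — applied couple M₀=17 kN·m at a=2 m (b=L-a=4):
  y_1 = (M₀x³/(6L)-M₀(x-a)²/2+C₁x)/EI  [x>a] with C₁=M₀(3b²-L²)/(6L)=17/3 = (17·(9/2)³/(6·6)-17·((9/2)-2)²/2+(17/3)·(9/2))/100000 = 493/3200000 m
Load 2 — applied couple M₀=13 kN·m at a=3/2 m (b=L-a=9/2):
  y_2 = (M₀x³/(6L)-M₀(x-a)²/2+C₁x)/EI  [x>a] with C₁=M₀(3b²-L²)/(6L)=143/16 = (13·(9/2)³/(6·6)-13·((9/2)-(3/2))²/2+(143/16)·(9/2))/100000 = 117/800000 m
Load 3 — point force P=-2 kN at a=18/5 m (b=L-a=12/5):
  y_3 = -Pa(L-x)(2Lx-a²-x²)/(6LEI)  [x>a] = -(-2)·(18/5)·(6-(9/2))·(2·6·(9/2)-(18/5)²-(9/2)²)/(6·6·100000) = 6237/100000000 m
Load 4 — uniform load w=5 kN/m over full span:
  y_4 = -wx(L³-2Lx²+x³)/(24EI) = -5·(9/2)·(6³-2·6·(9/2)²+(9/2)³)/(24·100000) = -1539/2560000 m
Superposition: y = Σ y_i = -381583/1600000000 m ≈ -0.000238 m

y(9/2) = -381583/1600000000 m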